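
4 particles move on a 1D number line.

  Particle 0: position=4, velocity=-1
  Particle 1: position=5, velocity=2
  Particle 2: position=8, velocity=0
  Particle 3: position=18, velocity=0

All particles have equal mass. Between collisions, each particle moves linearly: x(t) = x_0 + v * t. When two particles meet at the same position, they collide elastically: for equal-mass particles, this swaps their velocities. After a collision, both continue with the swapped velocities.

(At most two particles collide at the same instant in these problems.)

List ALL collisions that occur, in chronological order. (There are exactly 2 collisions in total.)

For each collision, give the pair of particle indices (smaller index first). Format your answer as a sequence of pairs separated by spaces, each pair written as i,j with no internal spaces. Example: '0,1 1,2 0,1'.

Collision at t=3/2: particles 1 and 2 swap velocities; positions: p0=5/2 p1=8 p2=8 p3=18; velocities now: v0=-1 v1=0 v2=2 v3=0
Collision at t=13/2: particles 2 and 3 swap velocities; positions: p0=-5/2 p1=8 p2=18 p3=18; velocities now: v0=-1 v1=0 v2=0 v3=2

Answer: 1,2 2,3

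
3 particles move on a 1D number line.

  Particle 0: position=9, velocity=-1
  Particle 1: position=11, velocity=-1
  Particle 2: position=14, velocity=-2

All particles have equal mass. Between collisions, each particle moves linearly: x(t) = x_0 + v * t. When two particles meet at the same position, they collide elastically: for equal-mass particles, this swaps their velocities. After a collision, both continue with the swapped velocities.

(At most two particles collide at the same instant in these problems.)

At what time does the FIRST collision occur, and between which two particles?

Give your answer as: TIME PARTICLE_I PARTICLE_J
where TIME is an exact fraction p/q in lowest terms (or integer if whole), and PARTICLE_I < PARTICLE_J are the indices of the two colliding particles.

Answer: 3 1 2

Derivation:
Pair (0,1): pos 9,11 vel -1,-1 -> not approaching (rel speed 0 <= 0)
Pair (1,2): pos 11,14 vel -1,-2 -> gap=3, closing at 1/unit, collide at t=3
Earliest collision: t=3 between 1 and 2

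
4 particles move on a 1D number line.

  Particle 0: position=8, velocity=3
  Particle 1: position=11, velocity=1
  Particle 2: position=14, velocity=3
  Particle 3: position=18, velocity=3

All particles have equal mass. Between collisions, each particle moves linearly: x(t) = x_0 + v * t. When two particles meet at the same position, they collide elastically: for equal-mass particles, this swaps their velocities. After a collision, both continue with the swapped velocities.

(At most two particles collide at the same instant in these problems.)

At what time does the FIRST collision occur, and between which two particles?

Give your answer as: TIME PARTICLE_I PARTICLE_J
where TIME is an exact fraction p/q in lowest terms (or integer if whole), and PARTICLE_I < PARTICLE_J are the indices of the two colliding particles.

Answer: 3/2 0 1

Derivation:
Pair (0,1): pos 8,11 vel 3,1 -> gap=3, closing at 2/unit, collide at t=3/2
Pair (1,2): pos 11,14 vel 1,3 -> not approaching (rel speed -2 <= 0)
Pair (2,3): pos 14,18 vel 3,3 -> not approaching (rel speed 0 <= 0)
Earliest collision: t=3/2 between 0 and 1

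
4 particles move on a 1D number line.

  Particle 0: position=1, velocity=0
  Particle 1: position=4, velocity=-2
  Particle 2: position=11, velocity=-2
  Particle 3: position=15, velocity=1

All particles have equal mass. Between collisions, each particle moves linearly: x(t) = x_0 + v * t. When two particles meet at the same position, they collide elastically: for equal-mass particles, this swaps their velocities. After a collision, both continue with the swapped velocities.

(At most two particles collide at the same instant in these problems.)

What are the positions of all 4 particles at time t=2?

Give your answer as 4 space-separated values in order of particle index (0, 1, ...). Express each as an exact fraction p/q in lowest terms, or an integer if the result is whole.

Answer: 0 1 7 17

Derivation:
Collision at t=3/2: particles 0 and 1 swap velocities; positions: p0=1 p1=1 p2=8 p3=33/2; velocities now: v0=-2 v1=0 v2=-2 v3=1
Advance to t=2 (no further collisions before then); velocities: v0=-2 v1=0 v2=-2 v3=1; positions = 0 1 7 17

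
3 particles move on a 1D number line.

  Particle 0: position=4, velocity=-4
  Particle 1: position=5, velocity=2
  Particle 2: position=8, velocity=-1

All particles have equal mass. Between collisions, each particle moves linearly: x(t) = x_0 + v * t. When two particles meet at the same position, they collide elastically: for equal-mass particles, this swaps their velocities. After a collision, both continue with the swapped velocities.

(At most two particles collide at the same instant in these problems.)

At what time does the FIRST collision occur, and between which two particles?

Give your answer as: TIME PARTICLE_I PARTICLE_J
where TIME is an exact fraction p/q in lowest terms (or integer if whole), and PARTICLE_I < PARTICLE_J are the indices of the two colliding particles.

Pair (0,1): pos 4,5 vel -4,2 -> not approaching (rel speed -6 <= 0)
Pair (1,2): pos 5,8 vel 2,-1 -> gap=3, closing at 3/unit, collide at t=1
Earliest collision: t=1 between 1 and 2

Answer: 1 1 2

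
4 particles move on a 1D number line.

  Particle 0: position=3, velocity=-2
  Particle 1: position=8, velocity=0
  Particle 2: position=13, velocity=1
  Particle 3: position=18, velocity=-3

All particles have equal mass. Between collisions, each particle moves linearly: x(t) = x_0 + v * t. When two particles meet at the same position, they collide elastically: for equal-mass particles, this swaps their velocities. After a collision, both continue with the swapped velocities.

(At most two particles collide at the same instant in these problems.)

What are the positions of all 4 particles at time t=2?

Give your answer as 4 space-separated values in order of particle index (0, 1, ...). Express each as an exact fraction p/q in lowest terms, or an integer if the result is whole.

Answer: -1 8 12 15

Derivation:
Collision at t=5/4: particles 2 and 3 swap velocities; positions: p0=1/2 p1=8 p2=57/4 p3=57/4; velocities now: v0=-2 v1=0 v2=-3 v3=1
Advance to t=2 (no further collisions before then); velocities: v0=-2 v1=0 v2=-3 v3=1; positions = -1 8 12 15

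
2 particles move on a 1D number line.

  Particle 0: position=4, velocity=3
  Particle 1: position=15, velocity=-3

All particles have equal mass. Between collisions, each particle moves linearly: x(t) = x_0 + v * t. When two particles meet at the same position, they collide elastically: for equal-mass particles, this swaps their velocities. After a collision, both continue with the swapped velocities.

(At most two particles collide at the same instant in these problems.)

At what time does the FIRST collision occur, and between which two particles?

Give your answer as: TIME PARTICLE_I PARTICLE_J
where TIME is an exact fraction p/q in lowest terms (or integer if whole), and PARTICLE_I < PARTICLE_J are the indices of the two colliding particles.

Pair (0,1): pos 4,15 vel 3,-3 -> gap=11, closing at 6/unit, collide at t=11/6
Earliest collision: t=11/6 between 0 and 1

Answer: 11/6 0 1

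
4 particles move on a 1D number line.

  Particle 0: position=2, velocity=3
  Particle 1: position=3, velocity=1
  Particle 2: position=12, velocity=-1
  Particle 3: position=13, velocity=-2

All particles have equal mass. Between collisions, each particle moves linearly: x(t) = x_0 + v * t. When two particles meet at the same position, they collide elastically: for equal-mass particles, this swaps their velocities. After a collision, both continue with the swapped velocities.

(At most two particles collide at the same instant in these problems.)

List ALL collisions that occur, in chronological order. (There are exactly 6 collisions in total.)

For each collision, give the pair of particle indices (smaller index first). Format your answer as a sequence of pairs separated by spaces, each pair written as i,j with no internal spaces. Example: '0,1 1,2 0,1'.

Answer: 0,1 2,3 1,2 2,3 0,1 1,2

Derivation:
Collision at t=1/2: particles 0 and 1 swap velocities; positions: p0=7/2 p1=7/2 p2=23/2 p3=12; velocities now: v0=1 v1=3 v2=-1 v3=-2
Collision at t=1: particles 2 and 3 swap velocities; positions: p0=4 p1=5 p2=11 p3=11; velocities now: v0=1 v1=3 v2=-2 v3=-1
Collision at t=11/5: particles 1 and 2 swap velocities; positions: p0=26/5 p1=43/5 p2=43/5 p3=49/5; velocities now: v0=1 v1=-2 v2=3 v3=-1
Collision at t=5/2: particles 2 and 3 swap velocities; positions: p0=11/2 p1=8 p2=19/2 p3=19/2; velocities now: v0=1 v1=-2 v2=-1 v3=3
Collision at t=10/3: particles 0 and 1 swap velocities; positions: p0=19/3 p1=19/3 p2=26/3 p3=12; velocities now: v0=-2 v1=1 v2=-1 v3=3
Collision at t=9/2: particles 1 and 2 swap velocities; positions: p0=4 p1=15/2 p2=15/2 p3=31/2; velocities now: v0=-2 v1=-1 v2=1 v3=3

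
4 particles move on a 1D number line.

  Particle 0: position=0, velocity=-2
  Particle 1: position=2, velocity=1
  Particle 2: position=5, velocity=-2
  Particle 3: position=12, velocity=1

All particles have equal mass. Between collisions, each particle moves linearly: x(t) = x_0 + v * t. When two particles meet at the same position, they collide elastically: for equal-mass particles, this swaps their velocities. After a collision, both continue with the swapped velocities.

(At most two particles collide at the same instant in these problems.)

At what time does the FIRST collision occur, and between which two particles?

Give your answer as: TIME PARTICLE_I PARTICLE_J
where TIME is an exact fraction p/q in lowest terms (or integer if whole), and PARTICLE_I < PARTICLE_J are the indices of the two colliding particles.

Pair (0,1): pos 0,2 vel -2,1 -> not approaching (rel speed -3 <= 0)
Pair (1,2): pos 2,5 vel 1,-2 -> gap=3, closing at 3/unit, collide at t=1
Pair (2,3): pos 5,12 vel -2,1 -> not approaching (rel speed -3 <= 0)
Earliest collision: t=1 between 1 and 2

Answer: 1 1 2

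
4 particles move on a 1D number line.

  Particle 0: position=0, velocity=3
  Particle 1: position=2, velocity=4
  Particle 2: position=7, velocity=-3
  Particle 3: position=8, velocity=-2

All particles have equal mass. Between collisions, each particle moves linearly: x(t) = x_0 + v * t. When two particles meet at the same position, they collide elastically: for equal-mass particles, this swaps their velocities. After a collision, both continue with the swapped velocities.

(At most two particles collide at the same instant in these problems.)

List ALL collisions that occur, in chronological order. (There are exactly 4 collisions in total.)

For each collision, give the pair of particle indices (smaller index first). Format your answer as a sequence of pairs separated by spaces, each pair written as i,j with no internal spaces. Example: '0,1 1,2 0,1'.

Collision at t=5/7: particles 1 and 2 swap velocities; positions: p0=15/7 p1=34/7 p2=34/7 p3=46/7; velocities now: v0=3 v1=-3 v2=4 v3=-2
Collision at t=1: particles 2 and 3 swap velocities; positions: p0=3 p1=4 p2=6 p3=6; velocities now: v0=3 v1=-3 v2=-2 v3=4
Collision at t=7/6: particles 0 and 1 swap velocities; positions: p0=7/2 p1=7/2 p2=17/3 p3=20/3; velocities now: v0=-3 v1=3 v2=-2 v3=4
Collision at t=8/5: particles 1 and 2 swap velocities; positions: p0=11/5 p1=24/5 p2=24/5 p3=42/5; velocities now: v0=-3 v1=-2 v2=3 v3=4

Answer: 1,2 2,3 0,1 1,2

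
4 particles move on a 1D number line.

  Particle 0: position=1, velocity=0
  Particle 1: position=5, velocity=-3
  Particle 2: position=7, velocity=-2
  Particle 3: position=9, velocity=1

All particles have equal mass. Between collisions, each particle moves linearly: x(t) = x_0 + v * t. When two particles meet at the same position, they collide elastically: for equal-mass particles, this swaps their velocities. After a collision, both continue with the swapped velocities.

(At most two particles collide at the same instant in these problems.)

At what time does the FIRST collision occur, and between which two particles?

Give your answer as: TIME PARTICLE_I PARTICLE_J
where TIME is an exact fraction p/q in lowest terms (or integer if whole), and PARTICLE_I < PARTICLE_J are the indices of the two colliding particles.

Pair (0,1): pos 1,5 vel 0,-3 -> gap=4, closing at 3/unit, collide at t=4/3
Pair (1,2): pos 5,7 vel -3,-2 -> not approaching (rel speed -1 <= 0)
Pair (2,3): pos 7,9 vel -2,1 -> not approaching (rel speed -3 <= 0)
Earliest collision: t=4/3 between 0 and 1

Answer: 4/3 0 1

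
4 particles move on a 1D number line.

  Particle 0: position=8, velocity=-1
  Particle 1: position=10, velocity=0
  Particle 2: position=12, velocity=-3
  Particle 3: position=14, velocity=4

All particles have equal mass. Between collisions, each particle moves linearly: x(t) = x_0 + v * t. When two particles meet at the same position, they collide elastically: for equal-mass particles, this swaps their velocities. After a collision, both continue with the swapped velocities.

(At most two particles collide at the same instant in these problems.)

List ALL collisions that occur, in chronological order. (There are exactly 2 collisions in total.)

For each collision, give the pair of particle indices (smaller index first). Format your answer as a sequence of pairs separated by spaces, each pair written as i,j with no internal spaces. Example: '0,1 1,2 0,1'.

Collision at t=2/3: particles 1 and 2 swap velocities; positions: p0=22/3 p1=10 p2=10 p3=50/3; velocities now: v0=-1 v1=-3 v2=0 v3=4
Collision at t=2: particles 0 and 1 swap velocities; positions: p0=6 p1=6 p2=10 p3=22; velocities now: v0=-3 v1=-1 v2=0 v3=4

Answer: 1,2 0,1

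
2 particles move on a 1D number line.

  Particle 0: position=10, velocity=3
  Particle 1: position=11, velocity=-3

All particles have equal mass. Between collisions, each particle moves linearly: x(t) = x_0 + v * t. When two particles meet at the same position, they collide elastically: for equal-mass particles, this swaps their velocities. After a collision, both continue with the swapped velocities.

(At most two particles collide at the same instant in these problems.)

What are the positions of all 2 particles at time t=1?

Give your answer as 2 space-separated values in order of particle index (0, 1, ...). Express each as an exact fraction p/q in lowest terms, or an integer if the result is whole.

Answer: 8 13

Derivation:
Collision at t=1/6: particles 0 and 1 swap velocities; positions: p0=21/2 p1=21/2; velocities now: v0=-3 v1=3
Advance to t=1 (no further collisions before then); velocities: v0=-3 v1=3; positions = 8 13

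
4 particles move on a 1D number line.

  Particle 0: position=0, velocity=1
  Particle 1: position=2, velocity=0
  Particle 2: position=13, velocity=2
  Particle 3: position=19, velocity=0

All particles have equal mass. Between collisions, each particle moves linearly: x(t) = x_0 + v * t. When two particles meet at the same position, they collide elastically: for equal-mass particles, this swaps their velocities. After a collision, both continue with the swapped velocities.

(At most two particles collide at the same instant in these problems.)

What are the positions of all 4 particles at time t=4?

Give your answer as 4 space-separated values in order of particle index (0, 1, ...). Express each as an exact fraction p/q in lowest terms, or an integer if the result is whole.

Collision at t=2: particles 0 and 1 swap velocities; positions: p0=2 p1=2 p2=17 p3=19; velocities now: v0=0 v1=1 v2=2 v3=0
Collision at t=3: particles 2 and 3 swap velocities; positions: p0=2 p1=3 p2=19 p3=19; velocities now: v0=0 v1=1 v2=0 v3=2
Advance to t=4 (no further collisions before then); velocities: v0=0 v1=1 v2=0 v3=2; positions = 2 4 19 21

Answer: 2 4 19 21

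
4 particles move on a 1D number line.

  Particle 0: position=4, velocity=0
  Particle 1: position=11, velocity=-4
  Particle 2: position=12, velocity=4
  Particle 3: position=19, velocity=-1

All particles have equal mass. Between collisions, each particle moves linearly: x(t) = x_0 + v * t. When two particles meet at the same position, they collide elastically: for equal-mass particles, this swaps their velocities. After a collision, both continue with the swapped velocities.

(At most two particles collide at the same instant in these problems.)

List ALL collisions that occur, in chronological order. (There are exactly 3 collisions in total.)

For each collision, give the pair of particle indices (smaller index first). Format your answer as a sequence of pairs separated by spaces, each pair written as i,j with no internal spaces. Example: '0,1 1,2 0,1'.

Collision at t=7/5: particles 2 and 3 swap velocities; positions: p0=4 p1=27/5 p2=88/5 p3=88/5; velocities now: v0=0 v1=-4 v2=-1 v3=4
Collision at t=7/4: particles 0 and 1 swap velocities; positions: p0=4 p1=4 p2=69/4 p3=19; velocities now: v0=-4 v1=0 v2=-1 v3=4
Collision at t=15: particles 1 and 2 swap velocities; positions: p0=-49 p1=4 p2=4 p3=72; velocities now: v0=-4 v1=-1 v2=0 v3=4

Answer: 2,3 0,1 1,2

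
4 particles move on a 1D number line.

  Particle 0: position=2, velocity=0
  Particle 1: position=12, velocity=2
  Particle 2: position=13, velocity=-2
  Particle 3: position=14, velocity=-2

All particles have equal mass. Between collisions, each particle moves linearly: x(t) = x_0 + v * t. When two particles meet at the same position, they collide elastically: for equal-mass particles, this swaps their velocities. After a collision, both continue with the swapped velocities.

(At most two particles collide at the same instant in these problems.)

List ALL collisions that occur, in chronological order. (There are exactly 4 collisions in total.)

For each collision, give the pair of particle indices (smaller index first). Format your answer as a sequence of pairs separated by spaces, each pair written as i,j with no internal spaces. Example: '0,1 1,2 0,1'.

Collision at t=1/4: particles 1 and 2 swap velocities; positions: p0=2 p1=25/2 p2=25/2 p3=27/2; velocities now: v0=0 v1=-2 v2=2 v3=-2
Collision at t=1/2: particles 2 and 3 swap velocities; positions: p0=2 p1=12 p2=13 p3=13; velocities now: v0=0 v1=-2 v2=-2 v3=2
Collision at t=11/2: particles 0 and 1 swap velocities; positions: p0=2 p1=2 p2=3 p3=23; velocities now: v0=-2 v1=0 v2=-2 v3=2
Collision at t=6: particles 1 and 2 swap velocities; positions: p0=1 p1=2 p2=2 p3=24; velocities now: v0=-2 v1=-2 v2=0 v3=2

Answer: 1,2 2,3 0,1 1,2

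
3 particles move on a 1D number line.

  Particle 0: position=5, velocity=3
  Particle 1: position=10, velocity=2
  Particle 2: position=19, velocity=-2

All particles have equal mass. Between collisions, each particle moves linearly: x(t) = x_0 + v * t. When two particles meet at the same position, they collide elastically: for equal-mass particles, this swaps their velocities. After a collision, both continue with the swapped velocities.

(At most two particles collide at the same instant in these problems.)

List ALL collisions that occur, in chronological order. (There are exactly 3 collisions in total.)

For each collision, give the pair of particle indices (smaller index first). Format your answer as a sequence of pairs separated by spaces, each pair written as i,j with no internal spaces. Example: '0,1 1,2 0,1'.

Answer: 1,2 0,1 1,2

Derivation:
Collision at t=9/4: particles 1 and 2 swap velocities; positions: p0=47/4 p1=29/2 p2=29/2; velocities now: v0=3 v1=-2 v2=2
Collision at t=14/5: particles 0 and 1 swap velocities; positions: p0=67/5 p1=67/5 p2=78/5; velocities now: v0=-2 v1=3 v2=2
Collision at t=5: particles 1 and 2 swap velocities; positions: p0=9 p1=20 p2=20; velocities now: v0=-2 v1=2 v2=3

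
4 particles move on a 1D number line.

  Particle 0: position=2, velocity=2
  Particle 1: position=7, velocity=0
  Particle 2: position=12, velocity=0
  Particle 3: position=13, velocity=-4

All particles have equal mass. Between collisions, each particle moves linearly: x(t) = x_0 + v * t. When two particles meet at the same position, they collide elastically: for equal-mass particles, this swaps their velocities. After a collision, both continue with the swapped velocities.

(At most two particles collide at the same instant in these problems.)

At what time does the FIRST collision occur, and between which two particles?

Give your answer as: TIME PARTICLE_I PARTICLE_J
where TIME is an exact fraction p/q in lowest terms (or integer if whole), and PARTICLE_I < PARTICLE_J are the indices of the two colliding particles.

Answer: 1/4 2 3

Derivation:
Pair (0,1): pos 2,7 vel 2,0 -> gap=5, closing at 2/unit, collide at t=5/2
Pair (1,2): pos 7,12 vel 0,0 -> not approaching (rel speed 0 <= 0)
Pair (2,3): pos 12,13 vel 0,-4 -> gap=1, closing at 4/unit, collide at t=1/4
Earliest collision: t=1/4 between 2 and 3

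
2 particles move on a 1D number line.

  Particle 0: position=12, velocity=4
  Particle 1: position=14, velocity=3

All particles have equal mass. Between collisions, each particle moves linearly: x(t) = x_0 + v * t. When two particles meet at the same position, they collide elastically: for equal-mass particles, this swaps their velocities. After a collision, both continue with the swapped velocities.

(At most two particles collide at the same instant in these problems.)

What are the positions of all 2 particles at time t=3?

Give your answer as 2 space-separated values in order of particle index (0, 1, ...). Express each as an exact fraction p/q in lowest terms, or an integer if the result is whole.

Answer: 23 24

Derivation:
Collision at t=2: particles 0 and 1 swap velocities; positions: p0=20 p1=20; velocities now: v0=3 v1=4
Advance to t=3 (no further collisions before then); velocities: v0=3 v1=4; positions = 23 24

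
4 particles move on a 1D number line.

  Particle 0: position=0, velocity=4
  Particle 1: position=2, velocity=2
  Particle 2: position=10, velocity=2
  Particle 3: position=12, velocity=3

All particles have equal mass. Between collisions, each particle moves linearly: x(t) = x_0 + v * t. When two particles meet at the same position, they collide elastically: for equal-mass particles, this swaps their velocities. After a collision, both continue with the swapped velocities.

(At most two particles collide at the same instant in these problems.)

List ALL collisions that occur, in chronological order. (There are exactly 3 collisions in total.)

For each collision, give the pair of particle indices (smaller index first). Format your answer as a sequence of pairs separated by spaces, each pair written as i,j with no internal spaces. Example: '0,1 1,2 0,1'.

Collision at t=1: particles 0 and 1 swap velocities; positions: p0=4 p1=4 p2=12 p3=15; velocities now: v0=2 v1=4 v2=2 v3=3
Collision at t=5: particles 1 and 2 swap velocities; positions: p0=12 p1=20 p2=20 p3=27; velocities now: v0=2 v1=2 v2=4 v3=3
Collision at t=12: particles 2 and 3 swap velocities; positions: p0=26 p1=34 p2=48 p3=48; velocities now: v0=2 v1=2 v2=3 v3=4

Answer: 0,1 1,2 2,3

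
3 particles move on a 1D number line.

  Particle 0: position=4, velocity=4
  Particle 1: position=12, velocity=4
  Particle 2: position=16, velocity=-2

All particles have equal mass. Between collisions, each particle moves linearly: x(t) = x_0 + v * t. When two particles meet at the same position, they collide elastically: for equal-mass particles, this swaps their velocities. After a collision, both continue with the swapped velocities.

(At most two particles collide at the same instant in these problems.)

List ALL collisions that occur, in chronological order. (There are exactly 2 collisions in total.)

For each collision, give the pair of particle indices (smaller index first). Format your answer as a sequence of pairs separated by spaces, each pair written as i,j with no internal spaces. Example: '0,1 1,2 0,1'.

Answer: 1,2 0,1

Derivation:
Collision at t=2/3: particles 1 and 2 swap velocities; positions: p0=20/3 p1=44/3 p2=44/3; velocities now: v0=4 v1=-2 v2=4
Collision at t=2: particles 0 and 1 swap velocities; positions: p0=12 p1=12 p2=20; velocities now: v0=-2 v1=4 v2=4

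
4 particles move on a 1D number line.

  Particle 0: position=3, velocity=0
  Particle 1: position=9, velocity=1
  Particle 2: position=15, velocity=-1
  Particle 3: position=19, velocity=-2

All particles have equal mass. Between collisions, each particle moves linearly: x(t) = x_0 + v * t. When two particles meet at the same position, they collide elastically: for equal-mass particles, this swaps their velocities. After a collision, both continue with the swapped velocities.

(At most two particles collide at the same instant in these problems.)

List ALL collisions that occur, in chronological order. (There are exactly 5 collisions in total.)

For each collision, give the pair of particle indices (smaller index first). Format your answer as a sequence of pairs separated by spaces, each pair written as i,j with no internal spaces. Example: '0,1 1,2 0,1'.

Answer: 1,2 2,3 1,2 0,1 1,2

Derivation:
Collision at t=3: particles 1 and 2 swap velocities; positions: p0=3 p1=12 p2=12 p3=13; velocities now: v0=0 v1=-1 v2=1 v3=-2
Collision at t=10/3: particles 2 and 3 swap velocities; positions: p0=3 p1=35/3 p2=37/3 p3=37/3; velocities now: v0=0 v1=-1 v2=-2 v3=1
Collision at t=4: particles 1 and 2 swap velocities; positions: p0=3 p1=11 p2=11 p3=13; velocities now: v0=0 v1=-2 v2=-1 v3=1
Collision at t=8: particles 0 and 1 swap velocities; positions: p0=3 p1=3 p2=7 p3=17; velocities now: v0=-2 v1=0 v2=-1 v3=1
Collision at t=12: particles 1 and 2 swap velocities; positions: p0=-5 p1=3 p2=3 p3=21; velocities now: v0=-2 v1=-1 v2=0 v3=1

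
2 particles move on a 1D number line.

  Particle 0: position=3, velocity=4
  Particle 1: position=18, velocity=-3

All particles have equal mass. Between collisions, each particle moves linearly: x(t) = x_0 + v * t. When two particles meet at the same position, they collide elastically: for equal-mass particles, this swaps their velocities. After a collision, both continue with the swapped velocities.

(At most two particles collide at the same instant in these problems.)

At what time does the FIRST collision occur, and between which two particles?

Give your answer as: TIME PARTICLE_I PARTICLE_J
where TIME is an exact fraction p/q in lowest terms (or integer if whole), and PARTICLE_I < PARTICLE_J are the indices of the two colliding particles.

Pair (0,1): pos 3,18 vel 4,-3 -> gap=15, closing at 7/unit, collide at t=15/7
Earliest collision: t=15/7 between 0 and 1

Answer: 15/7 0 1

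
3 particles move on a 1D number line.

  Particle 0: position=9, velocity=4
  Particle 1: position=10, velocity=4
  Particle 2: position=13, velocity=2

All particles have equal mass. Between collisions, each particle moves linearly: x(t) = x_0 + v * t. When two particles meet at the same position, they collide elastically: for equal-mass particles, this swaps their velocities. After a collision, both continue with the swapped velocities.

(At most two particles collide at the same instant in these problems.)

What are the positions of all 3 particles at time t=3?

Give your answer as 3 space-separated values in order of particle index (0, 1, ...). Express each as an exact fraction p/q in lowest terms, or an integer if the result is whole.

Collision at t=3/2: particles 1 and 2 swap velocities; positions: p0=15 p1=16 p2=16; velocities now: v0=4 v1=2 v2=4
Collision at t=2: particles 0 and 1 swap velocities; positions: p0=17 p1=17 p2=18; velocities now: v0=2 v1=4 v2=4
Advance to t=3 (no further collisions before then); velocities: v0=2 v1=4 v2=4; positions = 19 21 22

Answer: 19 21 22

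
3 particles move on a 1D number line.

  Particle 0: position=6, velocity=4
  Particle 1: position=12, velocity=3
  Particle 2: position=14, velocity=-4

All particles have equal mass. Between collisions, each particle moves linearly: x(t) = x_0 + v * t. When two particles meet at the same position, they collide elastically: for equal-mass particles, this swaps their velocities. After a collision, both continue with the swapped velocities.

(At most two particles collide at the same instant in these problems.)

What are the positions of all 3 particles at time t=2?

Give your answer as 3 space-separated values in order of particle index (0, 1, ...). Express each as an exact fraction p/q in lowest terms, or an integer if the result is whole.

Answer: 6 14 18

Derivation:
Collision at t=2/7: particles 1 and 2 swap velocities; positions: p0=50/7 p1=90/7 p2=90/7; velocities now: v0=4 v1=-4 v2=3
Collision at t=1: particles 0 and 1 swap velocities; positions: p0=10 p1=10 p2=15; velocities now: v0=-4 v1=4 v2=3
Advance to t=2 (no further collisions before then); velocities: v0=-4 v1=4 v2=3; positions = 6 14 18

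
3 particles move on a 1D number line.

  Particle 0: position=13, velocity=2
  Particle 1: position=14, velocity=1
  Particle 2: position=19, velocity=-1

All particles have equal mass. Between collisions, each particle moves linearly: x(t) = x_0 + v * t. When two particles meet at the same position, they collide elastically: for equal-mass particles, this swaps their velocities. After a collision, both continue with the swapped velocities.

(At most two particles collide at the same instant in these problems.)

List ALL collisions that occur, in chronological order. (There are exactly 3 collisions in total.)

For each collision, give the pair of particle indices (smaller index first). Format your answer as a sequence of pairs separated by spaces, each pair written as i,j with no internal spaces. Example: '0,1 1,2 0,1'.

Collision at t=1: particles 0 and 1 swap velocities; positions: p0=15 p1=15 p2=18; velocities now: v0=1 v1=2 v2=-1
Collision at t=2: particles 1 and 2 swap velocities; positions: p0=16 p1=17 p2=17; velocities now: v0=1 v1=-1 v2=2
Collision at t=5/2: particles 0 and 1 swap velocities; positions: p0=33/2 p1=33/2 p2=18; velocities now: v0=-1 v1=1 v2=2

Answer: 0,1 1,2 0,1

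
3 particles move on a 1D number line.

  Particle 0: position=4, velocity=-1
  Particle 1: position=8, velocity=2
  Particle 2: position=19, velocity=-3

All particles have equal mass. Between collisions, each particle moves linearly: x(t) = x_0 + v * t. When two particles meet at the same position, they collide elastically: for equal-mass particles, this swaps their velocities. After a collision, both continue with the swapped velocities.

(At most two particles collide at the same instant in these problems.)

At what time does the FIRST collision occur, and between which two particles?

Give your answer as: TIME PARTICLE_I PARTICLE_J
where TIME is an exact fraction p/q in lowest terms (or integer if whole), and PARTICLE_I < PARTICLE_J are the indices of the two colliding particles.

Answer: 11/5 1 2

Derivation:
Pair (0,1): pos 4,8 vel -1,2 -> not approaching (rel speed -3 <= 0)
Pair (1,2): pos 8,19 vel 2,-3 -> gap=11, closing at 5/unit, collide at t=11/5
Earliest collision: t=11/5 between 1 and 2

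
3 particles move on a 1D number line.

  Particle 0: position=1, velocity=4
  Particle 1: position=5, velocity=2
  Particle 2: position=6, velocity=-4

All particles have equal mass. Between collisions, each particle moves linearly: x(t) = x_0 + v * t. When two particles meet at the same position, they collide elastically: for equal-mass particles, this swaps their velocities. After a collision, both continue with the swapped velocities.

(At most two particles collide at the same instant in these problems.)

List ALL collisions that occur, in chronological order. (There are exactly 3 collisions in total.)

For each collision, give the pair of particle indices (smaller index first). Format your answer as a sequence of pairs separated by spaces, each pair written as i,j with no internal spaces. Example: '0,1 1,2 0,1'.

Answer: 1,2 0,1 1,2

Derivation:
Collision at t=1/6: particles 1 and 2 swap velocities; positions: p0=5/3 p1=16/3 p2=16/3; velocities now: v0=4 v1=-4 v2=2
Collision at t=5/8: particles 0 and 1 swap velocities; positions: p0=7/2 p1=7/2 p2=25/4; velocities now: v0=-4 v1=4 v2=2
Collision at t=2: particles 1 and 2 swap velocities; positions: p0=-2 p1=9 p2=9; velocities now: v0=-4 v1=2 v2=4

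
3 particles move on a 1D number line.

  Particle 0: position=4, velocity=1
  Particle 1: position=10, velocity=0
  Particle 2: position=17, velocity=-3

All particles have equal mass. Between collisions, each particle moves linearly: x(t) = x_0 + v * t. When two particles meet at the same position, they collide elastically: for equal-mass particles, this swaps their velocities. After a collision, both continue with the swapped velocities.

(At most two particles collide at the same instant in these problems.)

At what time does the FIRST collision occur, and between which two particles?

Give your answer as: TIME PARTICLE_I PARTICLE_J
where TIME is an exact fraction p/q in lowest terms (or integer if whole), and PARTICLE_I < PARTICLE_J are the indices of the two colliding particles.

Pair (0,1): pos 4,10 vel 1,0 -> gap=6, closing at 1/unit, collide at t=6
Pair (1,2): pos 10,17 vel 0,-3 -> gap=7, closing at 3/unit, collide at t=7/3
Earliest collision: t=7/3 between 1 and 2

Answer: 7/3 1 2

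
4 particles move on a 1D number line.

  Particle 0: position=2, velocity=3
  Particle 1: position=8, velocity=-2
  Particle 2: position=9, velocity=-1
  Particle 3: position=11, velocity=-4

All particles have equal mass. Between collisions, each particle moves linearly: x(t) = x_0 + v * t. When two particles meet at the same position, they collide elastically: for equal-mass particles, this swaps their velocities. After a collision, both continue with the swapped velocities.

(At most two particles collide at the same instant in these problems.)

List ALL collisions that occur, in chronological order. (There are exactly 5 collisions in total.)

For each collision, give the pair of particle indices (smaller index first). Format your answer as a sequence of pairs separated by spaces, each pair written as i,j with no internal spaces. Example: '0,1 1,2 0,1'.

Answer: 2,3 0,1 1,2 0,1 2,3

Derivation:
Collision at t=2/3: particles 2 and 3 swap velocities; positions: p0=4 p1=20/3 p2=25/3 p3=25/3; velocities now: v0=3 v1=-2 v2=-4 v3=-1
Collision at t=6/5: particles 0 and 1 swap velocities; positions: p0=28/5 p1=28/5 p2=31/5 p3=39/5; velocities now: v0=-2 v1=3 v2=-4 v3=-1
Collision at t=9/7: particles 1 and 2 swap velocities; positions: p0=38/7 p1=41/7 p2=41/7 p3=54/7; velocities now: v0=-2 v1=-4 v2=3 v3=-1
Collision at t=3/2: particles 0 and 1 swap velocities; positions: p0=5 p1=5 p2=13/2 p3=15/2; velocities now: v0=-4 v1=-2 v2=3 v3=-1
Collision at t=7/4: particles 2 and 3 swap velocities; positions: p0=4 p1=9/2 p2=29/4 p3=29/4; velocities now: v0=-4 v1=-2 v2=-1 v3=3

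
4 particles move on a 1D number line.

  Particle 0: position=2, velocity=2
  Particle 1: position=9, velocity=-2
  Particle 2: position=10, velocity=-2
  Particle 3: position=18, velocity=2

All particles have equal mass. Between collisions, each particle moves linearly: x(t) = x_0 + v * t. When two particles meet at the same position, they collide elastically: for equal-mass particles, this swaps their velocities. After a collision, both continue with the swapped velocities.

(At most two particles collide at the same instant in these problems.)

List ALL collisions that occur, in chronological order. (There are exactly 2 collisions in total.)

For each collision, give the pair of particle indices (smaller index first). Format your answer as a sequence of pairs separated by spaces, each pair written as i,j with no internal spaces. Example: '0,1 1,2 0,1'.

Collision at t=7/4: particles 0 and 1 swap velocities; positions: p0=11/2 p1=11/2 p2=13/2 p3=43/2; velocities now: v0=-2 v1=2 v2=-2 v3=2
Collision at t=2: particles 1 and 2 swap velocities; positions: p0=5 p1=6 p2=6 p3=22; velocities now: v0=-2 v1=-2 v2=2 v3=2

Answer: 0,1 1,2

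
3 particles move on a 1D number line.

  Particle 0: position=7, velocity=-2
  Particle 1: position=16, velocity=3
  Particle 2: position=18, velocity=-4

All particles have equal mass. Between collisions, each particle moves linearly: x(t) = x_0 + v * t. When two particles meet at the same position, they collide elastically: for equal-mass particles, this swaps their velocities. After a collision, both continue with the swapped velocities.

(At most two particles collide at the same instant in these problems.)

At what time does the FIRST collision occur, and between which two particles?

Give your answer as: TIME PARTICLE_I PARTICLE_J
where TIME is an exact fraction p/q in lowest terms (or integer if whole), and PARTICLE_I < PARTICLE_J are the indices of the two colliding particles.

Answer: 2/7 1 2

Derivation:
Pair (0,1): pos 7,16 vel -2,3 -> not approaching (rel speed -5 <= 0)
Pair (1,2): pos 16,18 vel 3,-4 -> gap=2, closing at 7/unit, collide at t=2/7
Earliest collision: t=2/7 between 1 and 2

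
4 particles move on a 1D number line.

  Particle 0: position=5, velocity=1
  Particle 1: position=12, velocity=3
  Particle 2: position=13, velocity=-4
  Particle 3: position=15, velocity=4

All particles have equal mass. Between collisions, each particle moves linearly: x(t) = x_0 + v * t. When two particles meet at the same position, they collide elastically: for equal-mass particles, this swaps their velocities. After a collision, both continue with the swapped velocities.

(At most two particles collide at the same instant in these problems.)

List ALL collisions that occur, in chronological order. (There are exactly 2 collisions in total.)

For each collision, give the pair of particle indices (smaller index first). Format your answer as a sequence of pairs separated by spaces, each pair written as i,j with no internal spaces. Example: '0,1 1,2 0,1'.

Collision at t=1/7: particles 1 and 2 swap velocities; positions: p0=36/7 p1=87/7 p2=87/7 p3=109/7; velocities now: v0=1 v1=-4 v2=3 v3=4
Collision at t=8/5: particles 0 and 1 swap velocities; positions: p0=33/5 p1=33/5 p2=84/5 p3=107/5; velocities now: v0=-4 v1=1 v2=3 v3=4

Answer: 1,2 0,1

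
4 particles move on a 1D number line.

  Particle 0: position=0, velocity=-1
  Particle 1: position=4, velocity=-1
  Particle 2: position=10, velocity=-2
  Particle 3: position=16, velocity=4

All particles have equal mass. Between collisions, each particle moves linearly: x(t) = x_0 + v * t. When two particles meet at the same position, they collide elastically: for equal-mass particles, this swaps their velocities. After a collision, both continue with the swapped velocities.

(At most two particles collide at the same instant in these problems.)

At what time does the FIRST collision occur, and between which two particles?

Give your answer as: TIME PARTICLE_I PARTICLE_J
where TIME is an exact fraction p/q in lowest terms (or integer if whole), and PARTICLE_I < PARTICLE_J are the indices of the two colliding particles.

Answer: 6 1 2

Derivation:
Pair (0,1): pos 0,4 vel -1,-1 -> not approaching (rel speed 0 <= 0)
Pair (1,2): pos 4,10 vel -1,-2 -> gap=6, closing at 1/unit, collide at t=6
Pair (2,3): pos 10,16 vel -2,4 -> not approaching (rel speed -6 <= 0)
Earliest collision: t=6 between 1 and 2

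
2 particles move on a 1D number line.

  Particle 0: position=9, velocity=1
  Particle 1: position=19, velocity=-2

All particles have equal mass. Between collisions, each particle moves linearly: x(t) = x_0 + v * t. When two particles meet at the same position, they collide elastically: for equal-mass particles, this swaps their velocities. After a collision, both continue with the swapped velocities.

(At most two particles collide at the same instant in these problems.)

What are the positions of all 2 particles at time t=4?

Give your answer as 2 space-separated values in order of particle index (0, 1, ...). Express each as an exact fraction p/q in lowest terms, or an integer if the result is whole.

Answer: 11 13

Derivation:
Collision at t=10/3: particles 0 and 1 swap velocities; positions: p0=37/3 p1=37/3; velocities now: v0=-2 v1=1
Advance to t=4 (no further collisions before then); velocities: v0=-2 v1=1; positions = 11 13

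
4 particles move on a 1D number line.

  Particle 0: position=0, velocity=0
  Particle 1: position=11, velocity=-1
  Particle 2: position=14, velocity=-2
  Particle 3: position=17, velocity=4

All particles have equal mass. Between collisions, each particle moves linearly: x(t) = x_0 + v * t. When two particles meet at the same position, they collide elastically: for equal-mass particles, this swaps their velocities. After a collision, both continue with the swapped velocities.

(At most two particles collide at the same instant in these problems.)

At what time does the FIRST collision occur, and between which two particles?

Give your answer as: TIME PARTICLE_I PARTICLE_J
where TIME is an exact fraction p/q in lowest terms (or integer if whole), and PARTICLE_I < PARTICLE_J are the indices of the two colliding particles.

Answer: 3 1 2

Derivation:
Pair (0,1): pos 0,11 vel 0,-1 -> gap=11, closing at 1/unit, collide at t=11
Pair (1,2): pos 11,14 vel -1,-2 -> gap=3, closing at 1/unit, collide at t=3
Pair (2,3): pos 14,17 vel -2,4 -> not approaching (rel speed -6 <= 0)
Earliest collision: t=3 between 1 and 2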